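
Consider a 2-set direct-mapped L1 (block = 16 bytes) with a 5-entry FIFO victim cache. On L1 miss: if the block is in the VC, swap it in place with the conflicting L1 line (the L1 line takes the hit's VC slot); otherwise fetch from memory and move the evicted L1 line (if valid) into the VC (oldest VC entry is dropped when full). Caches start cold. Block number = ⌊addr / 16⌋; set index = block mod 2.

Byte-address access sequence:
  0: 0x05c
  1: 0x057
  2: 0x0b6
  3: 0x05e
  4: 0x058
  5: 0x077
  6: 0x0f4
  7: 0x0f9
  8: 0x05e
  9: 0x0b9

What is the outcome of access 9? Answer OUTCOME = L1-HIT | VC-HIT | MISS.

#0 0x5c→b5/s1 MISS; vc=[]
#1 0x57→b5/s1 L1-HIT; vc=[]
#2 0xb6→b11/s1 MISS; vc=[5]
#3 0x5e→b5/s1 VC-HIT; vc=[11]
#4 0x58→b5/s1 L1-HIT; vc=[11]
#5 0x77→b7/s1 MISS; vc=[11,5]
#6 0xf4→b15/s1 MISS; vc=[11,5,7]
#7 0xf9→b15/s1 L1-HIT; vc=[11,5,7]
#8 0x5e→b5/s1 VC-HIT; vc=[11,15,7]
#9 0xb9→b11/s1 VC-HIT; vc=[5,15,7]

OUTCOME = VC-HIT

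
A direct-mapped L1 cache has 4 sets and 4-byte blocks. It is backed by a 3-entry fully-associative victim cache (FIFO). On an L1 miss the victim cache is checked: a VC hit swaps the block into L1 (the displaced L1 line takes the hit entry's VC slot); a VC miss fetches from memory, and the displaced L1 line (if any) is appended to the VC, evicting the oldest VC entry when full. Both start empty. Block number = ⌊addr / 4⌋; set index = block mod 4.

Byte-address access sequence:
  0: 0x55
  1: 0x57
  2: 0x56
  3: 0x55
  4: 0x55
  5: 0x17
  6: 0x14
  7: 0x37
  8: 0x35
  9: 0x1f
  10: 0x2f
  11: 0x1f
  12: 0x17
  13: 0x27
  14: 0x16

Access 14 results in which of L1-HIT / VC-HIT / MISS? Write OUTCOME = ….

  [0] addr=0x55 blk=21 s=1: MISS | VC []
  [1] addr=0x57 blk=21 s=1: L1-HIT | VC []
  [2] addr=0x56 blk=21 s=1: L1-HIT | VC []
  [3] addr=0x55 blk=21 s=1: L1-HIT | VC []
  [4] addr=0x55 blk=21 s=1: L1-HIT | VC []
  [5] addr=0x17 blk=5 s=1: MISS | VC [21]
  [6] addr=0x14 blk=5 s=1: L1-HIT | VC [21]
  [7] addr=0x37 blk=13 s=1: MISS | VC [21, 5]
  [8] addr=0x35 blk=13 s=1: L1-HIT | VC [21, 5]
  [9] addr=0x1f blk=7 s=3: MISS | VC [21, 5]
  [10] addr=0x2f blk=11 s=3: MISS | VC [21, 5, 7]
  [11] addr=0x1f blk=7 s=3: VC-HIT | VC [21, 5, 11]
  [12] addr=0x17 blk=5 s=1: VC-HIT | VC [21, 13, 11]
  [13] addr=0x27 blk=9 s=1: MISS | VC [13, 11, 5]
  [14] addr=0x16 blk=5 s=1: VC-HIT | VC [13, 11, 9]

OUTCOME = VC-HIT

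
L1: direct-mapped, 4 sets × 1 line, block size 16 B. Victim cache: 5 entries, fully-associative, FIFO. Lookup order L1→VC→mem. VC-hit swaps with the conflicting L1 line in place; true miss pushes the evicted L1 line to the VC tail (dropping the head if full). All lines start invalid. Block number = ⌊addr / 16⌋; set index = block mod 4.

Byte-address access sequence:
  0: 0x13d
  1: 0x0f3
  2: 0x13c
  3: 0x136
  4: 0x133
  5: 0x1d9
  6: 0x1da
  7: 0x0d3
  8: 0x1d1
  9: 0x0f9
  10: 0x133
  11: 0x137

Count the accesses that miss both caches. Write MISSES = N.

0: 0x13d (blk 19, set 3) → MISS  vc=[]
1: 0xf3 (blk 15, set 3) → MISS  vc=[19]
2: 0x13c (blk 19, set 3) → VC-HIT  vc=[15]
3: 0x136 (blk 19, set 3) → L1-HIT  vc=[15]
4: 0x133 (blk 19, set 3) → L1-HIT  vc=[15]
5: 0x1d9 (blk 29, set 1) → MISS  vc=[15]
6: 0x1da (blk 29, set 1) → L1-HIT  vc=[15]
7: 0xd3 (blk 13, set 1) → MISS  vc=[15, 29]
8: 0x1d1 (blk 29, set 1) → VC-HIT  vc=[15, 13]
9: 0xf9 (blk 15, set 3) → VC-HIT  vc=[19, 13]
10: 0x133 (blk 19, set 3) → VC-HIT  vc=[15, 13]
11: 0x137 (blk 19, set 3) → L1-HIT  vc=[15, 13]

MISSES = 4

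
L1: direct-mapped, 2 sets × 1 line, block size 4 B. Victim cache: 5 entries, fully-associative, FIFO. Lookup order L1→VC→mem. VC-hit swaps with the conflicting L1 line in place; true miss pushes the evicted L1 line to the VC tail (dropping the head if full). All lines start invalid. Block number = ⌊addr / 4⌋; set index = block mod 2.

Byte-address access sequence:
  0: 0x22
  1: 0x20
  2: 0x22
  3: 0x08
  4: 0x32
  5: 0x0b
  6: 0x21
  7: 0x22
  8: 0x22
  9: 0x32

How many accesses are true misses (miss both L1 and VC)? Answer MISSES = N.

#0 0x22→b8/s0 MISS; vc=[]
#1 0x20→b8/s0 L1-HIT; vc=[]
#2 0x22→b8/s0 L1-HIT; vc=[]
#3 0x8→b2/s0 MISS; vc=[8]
#4 0x32→b12/s0 MISS; vc=[8,2]
#5 0xb→b2/s0 VC-HIT; vc=[8,12]
#6 0x21→b8/s0 VC-HIT; vc=[2,12]
#7 0x22→b8/s0 L1-HIT; vc=[2,12]
#8 0x22→b8/s0 L1-HIT; vc=[2,12]
#9 0x32→b12/s0 VC-HIT; vc=[2,8]

MISSES = 3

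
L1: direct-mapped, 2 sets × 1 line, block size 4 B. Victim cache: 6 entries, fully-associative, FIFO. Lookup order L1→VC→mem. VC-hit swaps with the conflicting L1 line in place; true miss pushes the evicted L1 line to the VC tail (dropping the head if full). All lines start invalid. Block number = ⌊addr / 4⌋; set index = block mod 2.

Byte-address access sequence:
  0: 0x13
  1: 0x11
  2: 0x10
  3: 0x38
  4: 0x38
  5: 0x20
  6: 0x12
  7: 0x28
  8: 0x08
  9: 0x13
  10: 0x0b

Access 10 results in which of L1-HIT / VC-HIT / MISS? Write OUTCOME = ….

OUTCOME = VC-HIT

0: 0x13 (blk 4, set 0) → MISS  vc=[]
1: 0x11 (blk 4, set 0) → L1-HIT  vc=[]
2: 0x10 (blk 4, set 0) → L1-HIT  vc=[]
3: 0x38 (blk 14, set 0) → MISS  vc=[4]
4: 0x38 (blk 14, set 0) → L1-HIT  vc=[4]
5: 0x20 (blk 8, set 0) → MISS  vc=[4, 14]
6: 0x12 (blk 4, set 0) → VC-HIT  vc=[8, 14]
7: 0x28 (blk 10, set 0) → MISS  vc=[8, 14, 4]
8: 0x8 (blk 2, set 0) → MISS  vc=[8, 14, 4, 10]
9: 0x13 (blk 4, set 0) → VC-HIT  vc=[8, 14, 2, 10]
10: 0xb (blk 2, set 0) → VC-HIT  vc=[8, 14, 4, 10]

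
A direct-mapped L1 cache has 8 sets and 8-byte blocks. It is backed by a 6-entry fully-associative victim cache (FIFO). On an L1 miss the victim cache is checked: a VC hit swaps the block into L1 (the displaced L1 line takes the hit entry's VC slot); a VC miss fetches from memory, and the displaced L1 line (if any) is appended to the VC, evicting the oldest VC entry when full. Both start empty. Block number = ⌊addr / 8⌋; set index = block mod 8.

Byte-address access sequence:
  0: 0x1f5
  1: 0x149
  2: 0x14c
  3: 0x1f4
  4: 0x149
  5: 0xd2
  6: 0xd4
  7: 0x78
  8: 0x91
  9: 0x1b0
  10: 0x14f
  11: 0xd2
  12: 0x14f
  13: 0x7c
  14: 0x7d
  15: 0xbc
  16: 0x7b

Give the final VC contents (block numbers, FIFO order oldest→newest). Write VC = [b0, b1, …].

  [0] addr=0x1f5 blk=62 s=6: MISS | VC []
  [1] addr=0x149 blk=41 s=1: MISS | VC []
  [2] addr=0x14c blk=41 s=1: L1-HIT | VC []
  [3] addr=0x1f4 blk=62 s=6: L1-HIT | VC []
  [4] addr=0x149 blk=41 s=1: L1-HIT | VC []
  [5] addr=0xd2 blk=26 s=2: MISS | VC []
  [6] addr=0xd4 blk=26 s=2: L1-HIT | VC []
  [7] addr=0x78 blk=15 s=7: MISS | VC []
  [8] addr=0x91 blk=18 s=2: MISS | VC [26]
  [9] addr=0x1b0 blk=54 s=6: MISS | VC [26, 62]
  [10] addr=0x14f blk=41 s=1: L1-HIT | VC [26, 62]
  [11] addr=0xd2 blk=26 s=2: VC-HIT | VC [18, 62]
  [12] addr=0x14f blk=41 s=1: L1-HIT | VC [18, 62]
  [13] addr=0x7c blk=15 s=7: L1-HIT | VC [18, 62]
  [14] addr=0x7d blk=15 s=7: L1-HIT | VC [18, 62]
  [15] addr=0xbc blk=23 s=7: MISS | VC [18, 62, 15]
  [16] addr=0x7b blk=15 s=7: VC-HIT | VC [18, 62, 23]

VC = [18, 62, 23]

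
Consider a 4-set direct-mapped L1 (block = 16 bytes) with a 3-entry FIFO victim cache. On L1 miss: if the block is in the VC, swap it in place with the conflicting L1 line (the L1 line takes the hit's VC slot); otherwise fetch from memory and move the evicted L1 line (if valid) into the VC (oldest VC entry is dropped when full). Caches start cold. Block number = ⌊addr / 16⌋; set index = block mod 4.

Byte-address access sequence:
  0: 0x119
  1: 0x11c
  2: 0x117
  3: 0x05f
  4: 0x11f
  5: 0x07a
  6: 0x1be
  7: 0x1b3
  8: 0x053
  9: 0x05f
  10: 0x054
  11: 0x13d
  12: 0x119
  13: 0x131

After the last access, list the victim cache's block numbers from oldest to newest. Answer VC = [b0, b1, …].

#0 0x119→b17/s1 MISS; vc=[]
#1 0x11c→b17/s1 L1-HIT; vc=[]
#2 0x117→b17/s1 L1-HIT; vc=[]
#3 0x5f→b5/s1 MISS; vc=[17]
#4 0x11f→b17/s1 VC-HIT; vc=[5]
#5 0x7a→b7/s3 MISS; vc=[5]
#6 0x1be→b27/s3 MISS; vc=[5,7]
#7 0x1b3→b27/s3 L1-HIT; vc=[5,7]
#8 0x53→b5/s1 VC-HIT; vc=[17,7]
#9 0x5f→b5/s1 L1-HIT; vc=[17,7]
#10 0x54→b5/s1 L1-HIT; vc=[17,7]
#11 0x13d→b19/s3 MISS; vc=[17,7,27]
#12 0x119→b17/s1 VC-HIT; vc=[5,7,27]
#13 0x131→b19/s3 L1-HIT; vc=[5,7,27]

VC = [5, 7, 27]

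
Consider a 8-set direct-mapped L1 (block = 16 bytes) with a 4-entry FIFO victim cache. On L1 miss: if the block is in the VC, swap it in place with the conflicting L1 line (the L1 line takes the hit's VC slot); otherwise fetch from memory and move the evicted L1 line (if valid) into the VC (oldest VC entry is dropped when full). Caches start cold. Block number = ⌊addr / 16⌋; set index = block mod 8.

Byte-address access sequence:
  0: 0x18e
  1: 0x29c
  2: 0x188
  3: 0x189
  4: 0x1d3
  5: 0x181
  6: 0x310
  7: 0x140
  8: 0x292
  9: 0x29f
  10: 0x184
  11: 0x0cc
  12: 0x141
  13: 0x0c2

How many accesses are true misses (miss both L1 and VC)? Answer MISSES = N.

MISSES = 6

  [0] addr=0x18e blk=24 s=0: MISS | VC []
  [1] addr=0x29c blk=41 s=1: MISS | VC []
  [2] addr=0x188 blk=24 s=0: L1-HIT | VC []
  [3] addr=0x189 blk=24 s=0: L1-HIT | VC []
  [4] addr=0x1d3 blk=29 s=5: MISS | VC []
  [5] addr=0x181 blk=24 s=0: L1-HIT | VC []
  [6] addr=0x310 blk=49 s=1: MISS | VC [41]
  [7] addr=0x140 blk=20 s=4: MISS | VC [41]
  [8] addr=0x292 blk=41 s=1: VC-HIT | VC [49]
  [9] addr=0x29f blk=41 s=1: L1-HIT | VC [49]
  [10] addr=0x184 blk=24 s=0: L1-HIT | VC [49]
  [11] addr=0xcc blk=12 s=4: MISS | VC [49, 20]
  [12] addr=0x141 blk=20 s=4: VC-HIT | VC [49, 12]
  [13] addr=0xc2 blk=12 s=4: VC-HIT | VC [49, 20]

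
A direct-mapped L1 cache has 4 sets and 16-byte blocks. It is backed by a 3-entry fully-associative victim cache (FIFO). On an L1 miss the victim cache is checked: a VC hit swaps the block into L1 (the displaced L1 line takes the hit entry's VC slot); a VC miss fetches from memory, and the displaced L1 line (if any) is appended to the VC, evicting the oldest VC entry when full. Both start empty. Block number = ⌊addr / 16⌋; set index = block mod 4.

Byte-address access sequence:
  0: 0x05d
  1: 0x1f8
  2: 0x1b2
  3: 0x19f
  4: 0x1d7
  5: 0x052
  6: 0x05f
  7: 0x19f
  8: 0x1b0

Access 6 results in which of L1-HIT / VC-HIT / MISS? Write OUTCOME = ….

OUTCOME = L1-HIT

#0 0x5d→b5/s1 MISS; vc=[]
#1 0x1f8→b31/s3 MISS; vc=[]
#2 0x1b2→b27/s3 MISS; vc=[31]
#3 0x19f→b25/s1 MISS; vc=[31,5]
#4 0x1d7→b29/s1 MISS; vc=[31,5,25]
#5 0x52→b5/s1 VC-HIT; vc=[31,29,25]
#6 0x5f→b5/s1 L1-HIT; vc=[31,29,25]
#7 0x19f→b25/s1 VC-HIT; vc=[31,29,5]
#8 0x1b0→b27/s3 L1-HIT; vc=[31,29,5]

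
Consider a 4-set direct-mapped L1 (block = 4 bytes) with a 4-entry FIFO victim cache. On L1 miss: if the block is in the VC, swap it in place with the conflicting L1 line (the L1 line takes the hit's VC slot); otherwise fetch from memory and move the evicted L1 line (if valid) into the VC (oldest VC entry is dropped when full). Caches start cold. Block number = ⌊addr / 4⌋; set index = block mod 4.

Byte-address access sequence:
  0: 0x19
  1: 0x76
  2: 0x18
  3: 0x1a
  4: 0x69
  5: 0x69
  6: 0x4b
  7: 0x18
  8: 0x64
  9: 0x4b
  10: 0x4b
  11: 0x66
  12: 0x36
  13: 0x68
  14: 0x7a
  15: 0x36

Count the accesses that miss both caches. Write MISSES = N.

#0 0x19→b6/s2 MISS; vc=[]
#1 0x76→b29/s1 MISS; vc=[]
#2 0x18→b6/s2 L1-HIT; vc=[]
#3 0x1a→b6/s2 L1-HIT; vc=[]
#4 0x69→b26/s2 MISS; vc=[6]
#5 0x69→b26/s2 L1-HIT; vc=[6]
#6 0x4b→b18/s2 MISS; vc=[6,26]
#7 0x18→b6/s2 VC-HIT; vc=[18,26]
#8 0x64→b25/s1 MISS; vc=[18,26,29]
#9 0x4b→b18/s2 VC-HIT; vc=[6,26,29]
#10 0x4b→b18/s2 L1-HIT; vc=[6,26,29]
#11 0x66→b25/s1 L1-HIT; vc=[6,26,29]
#12 0x36→b13/s1 MISS; vc=[6,26,29,25]
#13 0x68→b26/s2 VC-HIT; vc=[6,18,29,25]
#14 0x7a→b30/s2 MISS; vc=[18,29,25,26]
#15 0x36→b13/s1 L1-HIT; vc=[18,29,25,26]

MISSES = 7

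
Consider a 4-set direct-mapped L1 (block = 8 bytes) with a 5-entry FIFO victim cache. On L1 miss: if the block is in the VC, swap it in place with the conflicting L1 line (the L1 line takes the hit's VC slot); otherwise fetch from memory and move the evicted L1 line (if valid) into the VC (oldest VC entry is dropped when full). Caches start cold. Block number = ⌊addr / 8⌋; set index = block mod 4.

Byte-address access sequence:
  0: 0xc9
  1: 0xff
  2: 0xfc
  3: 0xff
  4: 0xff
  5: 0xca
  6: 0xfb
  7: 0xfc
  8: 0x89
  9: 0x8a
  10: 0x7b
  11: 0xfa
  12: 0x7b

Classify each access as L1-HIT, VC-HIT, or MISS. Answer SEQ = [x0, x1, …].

SEQ = [MISS, MISS, L1-HIT, L1-HIT, L1-HIT, L1-HIT, L1-HIT, L1-HIT, MISS, L1-HIT, MISS, VC-HIT, VC-HIT]

0: 0xc9 (blk 25, set 1) → MISS  vc=[]
1: 0xff (blk 31, set 3) → MISS  vc=[]
2: 0xfc (blk 31, set 3) → L1-HIT  vc=[]
3: 0xff (blk 31, set 3) → L1-HIT  vc=[]
4: 0xff (blk 31, set 3) → L1-HIT  vc=[]
5: 0xca (blk 25, set 1) → L1-HIT  vc=[]
6: 0xfb (blk 31, set 3) → L1-HIT  vc=[]
7: 0xfc (blk 31, set 3) → L1-HIT  vc=[]
8: 0x89 (blk 17, set 1) → MISS  vc=[25]
9: 0x8a (blk 17, set 1) → L1-HIT  vc=[25]
10: 0x7b (blk 15, set 3) → MISS  vc=[25, 31]
11: 0xfa (blk 31, set 3) → VC-HIT  vc=[25, 15]
12: 0x7b (blk 15, set 3) → VC-HIT  vc=[25, 31]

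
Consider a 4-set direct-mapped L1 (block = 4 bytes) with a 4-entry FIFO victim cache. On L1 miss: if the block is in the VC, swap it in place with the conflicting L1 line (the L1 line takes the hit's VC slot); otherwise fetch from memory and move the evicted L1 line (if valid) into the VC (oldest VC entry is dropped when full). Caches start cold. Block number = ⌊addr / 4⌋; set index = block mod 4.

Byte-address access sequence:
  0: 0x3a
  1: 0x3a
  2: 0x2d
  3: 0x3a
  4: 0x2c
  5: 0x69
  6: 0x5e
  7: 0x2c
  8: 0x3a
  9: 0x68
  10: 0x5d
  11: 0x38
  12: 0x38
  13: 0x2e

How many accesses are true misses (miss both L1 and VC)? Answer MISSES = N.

MISSES = 4

0: 0x3a (blk 14, set 2) → MISS  vc=[]
1: 0x3a (blk 14, set 2) → L1-HIT  vc=[]
2: 0x2d (blk 11, set 3) → MISS  vc=[]
3: 0x3a (blk 14, set 2) → L1-HIT  vc=[]
4: 0x2c (blk 11, set 3) → L1-HIT  vc=[]
5: 0x69 (blk 26, set 2) → MISS  vc=[14]
6: 0x5e (blk 23, set 3) → MISS  vc=[14, 11]
7: 0x2c (blk 11, set 3) → VC-HIT  vc=[14, 23]
8: 0x3a (blk 14, set 2) → VC-HIT  vc=[26, 23]
9: 0x68 (blk 26, set 2) → VC-HIT  vc=[14, 23]
10: 0x5d (blk 23, set 3) → VC-HIT  vc=[14, 11]
11: 0x38 (blk 14, set 2) → VC-HIT  vc=[26, 11]
12: 0x38 (blk 14, set 2) → L1-HIT  vc=[26, 11]
13: 0x2e (blk 11, set 3) → VC-HIT  vc=[26, 23]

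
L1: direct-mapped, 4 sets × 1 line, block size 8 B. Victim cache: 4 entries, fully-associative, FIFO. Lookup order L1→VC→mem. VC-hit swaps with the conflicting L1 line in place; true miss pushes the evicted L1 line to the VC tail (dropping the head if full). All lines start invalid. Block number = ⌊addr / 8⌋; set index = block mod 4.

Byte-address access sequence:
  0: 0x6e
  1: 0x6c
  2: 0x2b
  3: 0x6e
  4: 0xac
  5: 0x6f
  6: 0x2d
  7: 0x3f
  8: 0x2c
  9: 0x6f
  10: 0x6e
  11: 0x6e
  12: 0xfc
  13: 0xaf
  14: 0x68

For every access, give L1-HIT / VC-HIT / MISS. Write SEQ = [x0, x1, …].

#0 0x6e→b13/s1 MISS; vc=[]
#1 0x6c→b13/s1 L1-HIT; vc=[]
#2 0x2b→b5/s1 MISS; vc=[13]
#3 0x6e→b13/s1 VC-HIT; vc=[5]
#4 0xac→b21/s1 MISS; vc=[5,13]
#5 0x6f→b13/s1 VC-HIT; vc=[5,21]
#6 0x2d→b5/s1 VC-HIT; vc=[13,21]
#7 0x3f→b7/s3 MISS; vc=[13,21]
#8 0x2c→b5/s1 L1-HIT; vc=[13,21]
#9 0x6f→b13/s1 VC-HIT; vc=[5,21]
#10 0x6e→b13/s1 L1-HIT; vc=[5,21]
#11 0x6e→b13/s1 L1-HIT; vc=[5,21]
#12 0xfc→b31/s3 MISS; vc=[5,21,7]
#13 0xaf→b21/s1 VC-HIT; vc=[5,13,7]
#14 0x68→b13/s1 VC-HIT; vc=[5,21,7]

SEQ = [MISS, L1-HIT, MISS, VC-HIT, MISS, VC-HIT, VC-HIT, MISS, L1-HIT, VC-HIT, L1-HIT, L1-HIT, MISS, VC-HIT, VC-HIT]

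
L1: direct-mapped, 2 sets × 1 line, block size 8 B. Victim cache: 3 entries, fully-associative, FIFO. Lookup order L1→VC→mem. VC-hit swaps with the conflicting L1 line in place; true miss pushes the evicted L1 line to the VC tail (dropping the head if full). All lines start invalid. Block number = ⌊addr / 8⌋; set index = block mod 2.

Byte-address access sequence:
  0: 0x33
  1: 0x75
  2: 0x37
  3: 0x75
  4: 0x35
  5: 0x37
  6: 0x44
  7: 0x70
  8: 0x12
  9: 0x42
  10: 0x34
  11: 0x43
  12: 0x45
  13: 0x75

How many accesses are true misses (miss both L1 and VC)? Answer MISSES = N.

#0 0x33→b6/s0 MISS; vc=[]
#1 0x75→b14/s0 MISS; vc=[6]
#2 0x37→b6/s0 VC-HIT; vc=[14]
#3 0x75→b14/s0 VC-HIT; vc=[6]
#4 0x35→b6/s0 VC-HIT; vc=[14]
#5 0x37→b6/s0 L1-HIT; vc=[14]
#6 0x44→b8/s0 MISS; vc=[14,6]
#7 0x70→b14/s0 VC-HIT; vc=[8,6]
#8 0x12→b2/s0 MISS; vc=[8,6,14]
#9 0x42→b8/s0 VC-HIT; vc=[2,6,14]
#10 0x34→b6/s0 VC-HIT; vc=[2,8,14]
#11 0x43→b8/s0 VC-HIT; vc=[2,6,14]
#12 0x45→b8/s0 L1-HIT; vc=[2,6,14]
#13 0x75→b14/s0 VC-HIT; vc=[2,6,8]

MISSES = 4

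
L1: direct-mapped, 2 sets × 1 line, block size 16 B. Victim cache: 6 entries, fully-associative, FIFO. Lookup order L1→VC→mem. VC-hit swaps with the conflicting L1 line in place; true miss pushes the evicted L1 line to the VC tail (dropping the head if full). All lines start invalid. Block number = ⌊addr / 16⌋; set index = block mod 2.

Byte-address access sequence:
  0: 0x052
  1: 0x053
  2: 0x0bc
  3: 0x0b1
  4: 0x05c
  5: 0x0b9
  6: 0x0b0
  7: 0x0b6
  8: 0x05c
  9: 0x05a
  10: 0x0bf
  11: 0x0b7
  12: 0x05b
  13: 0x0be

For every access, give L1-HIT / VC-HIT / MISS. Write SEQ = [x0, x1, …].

SEQ = [MISS, L1-HIT, MISS, L1-HIT, VC-HIT, VC-HIT, L1-HIT, L1-HIT, VC-HIT, L1-HIT, VC-HIT, L1-HIT, VC-HIT, VC-HIT]

  [0] addr=0x52 blk=5 s=1: MISS | VC []
  [1] addr=0x53 blk=5 s=1: L1-HIT | VC []
  [2] addr=0xbc blk=11 s=1: MISS | VC [5]
  [3] addr=0xb1 blk=11 s=1: L1-HIT | VC [5]
  [4] addr=0x5c blk=5 s=1: VC-HIT | VC [11]
  [5] addr=0xb9 blk=11 s=1: VC-HIT | VC [5]
  [6] addr=0xb0 blk=11 s=1: L1-HIT | VC [5]
  [7] addr=0xb6 blk=11 s=1: L1-HIT | VC [5]
  [8] addr=0x5c blk=5 s=1: VC-HIT | VC [11]
  [9] addr=0x5a blk=5 s=1: L1-HIT | VC [11]
  [10] addr=0xbf blk=11 s=1: VC-HIT | VC [5]
  [11] addr=0xb7 blk=11 s=1: L1-HIT | VC [5]
  [12] addr=0x5b blk=5 s=1: VC-HIT | VC [11]
  [13] addr=0xbe blk=11 s=1: VC-HIT | VC [5]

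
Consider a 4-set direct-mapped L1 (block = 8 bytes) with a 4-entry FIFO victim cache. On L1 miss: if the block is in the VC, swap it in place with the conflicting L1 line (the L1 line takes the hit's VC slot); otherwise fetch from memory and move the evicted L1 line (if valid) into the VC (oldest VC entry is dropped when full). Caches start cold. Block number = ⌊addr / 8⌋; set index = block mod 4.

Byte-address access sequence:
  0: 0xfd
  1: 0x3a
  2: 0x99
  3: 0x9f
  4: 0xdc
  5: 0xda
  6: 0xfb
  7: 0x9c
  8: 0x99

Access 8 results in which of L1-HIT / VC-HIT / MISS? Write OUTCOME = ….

#0 0xfd→b31/s3 MISS; vc=[]
#1 0x3a→b7/s3 MISS; vc=[31]
#2 0x99→b19/s3 MISS; vc=[31,7]
#3 0x9f→b19/s3 L1-HIT; vc=[31,7]
#4 0xdc→b27/s3 MISS; vc=[31,7,19]
#5 0xda→b27/s3 L1-HIT; vc=[31,7,19]
#6 0xfb→b31/s3 VC-HIT; vc=[27,7,19]
#7 0x9c→b19/s3 VC-HIT; vc=[27,7,31]
#8 0x99→b19/s3 L1-HIT; vc=[27,7,31]

OUTCOME = L1-HIT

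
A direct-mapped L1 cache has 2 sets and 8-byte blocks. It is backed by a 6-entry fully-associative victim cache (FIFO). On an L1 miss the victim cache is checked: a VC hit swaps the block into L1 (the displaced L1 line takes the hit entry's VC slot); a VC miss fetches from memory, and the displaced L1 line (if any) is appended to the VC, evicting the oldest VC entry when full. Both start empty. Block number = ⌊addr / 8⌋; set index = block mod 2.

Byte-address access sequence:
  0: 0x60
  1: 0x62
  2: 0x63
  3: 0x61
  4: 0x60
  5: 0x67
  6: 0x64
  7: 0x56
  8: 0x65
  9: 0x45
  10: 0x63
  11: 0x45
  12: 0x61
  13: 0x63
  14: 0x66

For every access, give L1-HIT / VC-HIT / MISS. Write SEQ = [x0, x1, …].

SEQ = [MISS, L1-HIT, L1-HIT, L1-HIT, L1-HIT, L1-HIT, L1-HIT, MISS, VC-HIT, MISS, VC-HIT, VC-HIT, VC-HIT, L1-HIT, L1-HIT]

  [0] addr=0x60 blk=12 s=0: MISS | VC []
  [1] addr=0x62 blk=12 s=0: L1-HIT | VC []
  [2] addr=0x63 blk=12 s=0: L1-HIT | VC []
  [3] addr=0x61 blk=12 s=0: L1-HIT | VC []
  [4] addr=0x60 blk=12 s=0: L1-HIT | VC []
  [5] addr=0x67 blk=12 s=0: L1-HIT | VC []
  [6] addr=0x64 blk=12 s=0: L1-HIT | VC []
  [7] addr=0x56 blk=10 s=0: MISS | VC [12]
  [8] addr=0x65 blk=12 s=0: VC-HIT | VC [10]
  [9] addr=0x45 blk=8 s=0: MISS | VC [10, 12]
  [10] addr=0x63 blk=12 s=0: VC-HIT | VC [10, 8]
  [11] addr=0x45 blk=8 s=0: VC-HIT | VC [10, 12]
  [12] addr=0x61 blk=12 s=0: VC-HIT | VC [10, 8]
  [13] addr=0x63 blk=12 s=0: L1-HIT | VC [10, 8]
  [14] addr=0x66 blk=12 s=0: L1-HIT | VC [10, 8]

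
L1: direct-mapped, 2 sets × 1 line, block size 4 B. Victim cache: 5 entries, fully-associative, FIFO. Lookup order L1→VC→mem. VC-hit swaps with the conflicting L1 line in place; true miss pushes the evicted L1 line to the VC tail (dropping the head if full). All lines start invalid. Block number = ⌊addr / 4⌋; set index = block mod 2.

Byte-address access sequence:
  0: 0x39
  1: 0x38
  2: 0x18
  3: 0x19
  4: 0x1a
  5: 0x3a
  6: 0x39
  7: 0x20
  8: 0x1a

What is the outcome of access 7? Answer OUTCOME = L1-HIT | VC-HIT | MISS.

#0 0x39→b14/s0 MISS; vc=[]
#1 0x38→b14/s0 L1-HIT; vc=[]
#2 0x18→b6/s0 MISS; vc=[14]
#3 0x19→b6/s0 L1-HIT; vc=[14]
#4 0x1a→b6/s0 L1-HIT; vc=[14]
#5 0x3a→b14/s0 VC-HIT; vc=[6]
#6 0x39→b14/s0 L1-HIT; vc=[6]
#7 0x20→b8/s0 MISS; vc=[6,14]
#8 0x1a→b6/s0 VC-HIT; vc=[8,14]

OUTCOME = MISS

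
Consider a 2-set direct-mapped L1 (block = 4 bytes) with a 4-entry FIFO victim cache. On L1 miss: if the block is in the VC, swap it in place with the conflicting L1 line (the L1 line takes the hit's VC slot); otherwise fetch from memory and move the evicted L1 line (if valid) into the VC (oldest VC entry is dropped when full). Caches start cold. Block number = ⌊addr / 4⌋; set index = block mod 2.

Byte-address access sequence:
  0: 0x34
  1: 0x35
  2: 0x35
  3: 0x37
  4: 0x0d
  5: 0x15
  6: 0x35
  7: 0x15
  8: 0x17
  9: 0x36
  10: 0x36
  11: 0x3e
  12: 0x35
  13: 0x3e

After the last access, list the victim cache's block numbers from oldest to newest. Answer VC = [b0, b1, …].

VC = [5, 3, 13]

#0 0x34→b13/s1 MISS; vc=[]
#1 0x35→b13/s1 L1-HIT; vc=[]
#2 0x35→b13/s1 L1-HIT; vc=[]
#3 0x37→b13/s1 L1-HIT; vc=[]
#4 0xd→b3/s1 MISS; vc=[13]
#5 0x15→b5/s1 MISS; vc=[13,3]
#6 0x35→b13/s1 VC-HIT; vc=[5,3]
#7 0x15→b5/s1 VC-HIT; vc=[13,3]
#8 0x17→b5/s1 L1-HIT; vc=[13,3]
#9 0x36→b13/s1 VC-HIT; vc=[5,3]
#10 0x36→b13/s1 L1-HIT; vc=[5,3]
#11 0x3e→b15/s1 MISS; vc=[5,3,13]
#12 0x35→b13/s1 VC-HIT; vc=[5,3,15]
#13 0x3e→b15/s1 VC-HIT; vc=[5,3,13]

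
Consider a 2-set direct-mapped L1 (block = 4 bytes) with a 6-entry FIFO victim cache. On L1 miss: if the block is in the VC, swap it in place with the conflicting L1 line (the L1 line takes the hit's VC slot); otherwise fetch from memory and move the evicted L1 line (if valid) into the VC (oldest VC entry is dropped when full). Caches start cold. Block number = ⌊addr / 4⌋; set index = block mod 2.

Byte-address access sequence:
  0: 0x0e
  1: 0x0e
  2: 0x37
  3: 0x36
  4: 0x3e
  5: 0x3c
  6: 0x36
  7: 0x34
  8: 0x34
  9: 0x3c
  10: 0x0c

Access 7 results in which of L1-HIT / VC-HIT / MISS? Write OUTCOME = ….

  [0] addr=0xe blk=3 s=1: MISS | VC []
  [1] addr=0xe blk=3 s=1: L1-HIT | VC []
  [2] addr=0x37 blk=13 s=1: MISS | VC [3]
  [3] addr=0x36 blk=13 s=1: L1-HIT | VC [3]
  [4] addr=0x3e blk=15 s=1: MISS | VC [3, 13]
  [5] addr=0x3c blk=15 s=1: L1-HIT | VC [3, 13]
  [6] addr=0x36 blk=13 s=1: VC-HIT | VC [3, 15]
  [7] addr=0x34 blk=13 s=1: L1-HIT | VC [3, 15]
  [8] addr=0x34 blk=13 s=1: L1-HIT | VC [3, 15]
  [9] addr=0x3c blk=15 s=1: VC-HIT | VC [3, 13]
  [10] addr=0xc blk=3 s=1: VC-HIT | VC [15, 13]

OUTCOME = L1-HIT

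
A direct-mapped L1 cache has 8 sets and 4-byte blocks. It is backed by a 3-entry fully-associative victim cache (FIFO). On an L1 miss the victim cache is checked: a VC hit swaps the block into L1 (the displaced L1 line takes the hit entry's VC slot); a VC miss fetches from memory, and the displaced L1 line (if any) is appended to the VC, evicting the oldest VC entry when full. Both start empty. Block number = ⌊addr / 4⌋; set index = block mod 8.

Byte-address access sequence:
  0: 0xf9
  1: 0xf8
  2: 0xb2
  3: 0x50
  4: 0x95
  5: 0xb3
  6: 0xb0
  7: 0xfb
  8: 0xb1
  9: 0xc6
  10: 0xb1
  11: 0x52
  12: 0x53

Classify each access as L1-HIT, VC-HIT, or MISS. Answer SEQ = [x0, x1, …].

SEQ = [MISS, L1-HIT, MISS, MISS, MISS, VC-HIT, L1-HIT, L1-HIT, L1-HIT, MISS, L1-HIT, VC-HIT, L1-HIT]

0: 0xf9 (blk 62, set 6) → MISS  vc=[]
1: 0xf8 (blk 62, set 6) → L1-HIT  vc=[]
2: 0xb2 (blk 44, set 4) → MISS  vc=[]
3: 0x50 (blk 20, set 4) → MISS  vc=[44]
4: 0x95 (blk 37, set 5) → MISS  vc=[44]
5: 0xb3 (blk 44, set 4) → VC-HIT  vc=[20]
6: 0xb0 (blk 44, set 4) → L1-HIT  vc=[20]
7: 0xfb (blk 62, set 6) → L1-HIT  vc=[20]
8: 0xb1 (blk 44, set 4) → L1-HIT  vc=[20]
9: 0xc6 (blk 49, set 1) → MISS  vc=[20]
10: 0xb1 (blk 44, set 4) → L1-HIT  vc=[20]
11: 0x52 (blk 20, set 4) → VC-HIT  vc=[44]
12: 0x53 (blk 20, set 4) → L1-HIT  vc=[44]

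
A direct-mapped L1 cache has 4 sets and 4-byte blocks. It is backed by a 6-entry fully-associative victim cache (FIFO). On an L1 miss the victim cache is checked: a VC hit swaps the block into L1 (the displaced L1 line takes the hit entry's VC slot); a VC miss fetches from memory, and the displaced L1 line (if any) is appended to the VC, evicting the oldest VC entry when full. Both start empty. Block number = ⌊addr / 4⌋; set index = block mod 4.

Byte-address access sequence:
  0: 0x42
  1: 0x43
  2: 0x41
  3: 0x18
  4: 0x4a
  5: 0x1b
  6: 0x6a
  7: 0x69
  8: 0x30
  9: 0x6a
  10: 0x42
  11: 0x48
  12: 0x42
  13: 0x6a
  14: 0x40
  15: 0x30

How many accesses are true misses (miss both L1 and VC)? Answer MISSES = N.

  [0] addr=0x42 blk=16 s=0: MISS | VC []
  [1] addr=0x43 blk=16 s=0: L1-HIT | VC []
  [2] addr=0x41 blk=16 s=0: L1-HIT | VC []
  [3] addr=0x18 blk=6 s=2: MISS | VC []
  [4] addr=0x4a blk=18 s=2: MISS | VC [6]
  [5] addr=0x1b blk=6 s=2: VC-HIT | VC [18]
  [6] addr=0x6a blk=26 s=2: MISS | VC [18, 6]
  [7] addr=0x69 blk=26 s=2: L1-HIT | VC [18, 6]
  [8] addr=0x30 blk=12 s=0: MISS | VC [18, 6, 16]
  [9] addr=0x6a blk=26 s=2: L1-HIT | VC [18, 6, 16]
  [10] addr=0x42 blk=16 s=0: VC-HIT | VC [18, 6, 12]
  [11] addr=0x48 blk=18 s=2: VC-HIT | VC [26, 6, 12]
  [12] addr=0x42 blk=16 s=0: L1-HIT | VC [26, 6, 12]
  [13] addr=0x6a blk=26 s=2: VC-HIT | VC [18, 6, 12]
  [14] addr=0x40 blk=16 s=0: L1-HIT | VC [18, 6, 12]
  [15] addr=0x30 blk=12 s=0: VC-HIT | VC [18, 6, 16]

MISSES = 5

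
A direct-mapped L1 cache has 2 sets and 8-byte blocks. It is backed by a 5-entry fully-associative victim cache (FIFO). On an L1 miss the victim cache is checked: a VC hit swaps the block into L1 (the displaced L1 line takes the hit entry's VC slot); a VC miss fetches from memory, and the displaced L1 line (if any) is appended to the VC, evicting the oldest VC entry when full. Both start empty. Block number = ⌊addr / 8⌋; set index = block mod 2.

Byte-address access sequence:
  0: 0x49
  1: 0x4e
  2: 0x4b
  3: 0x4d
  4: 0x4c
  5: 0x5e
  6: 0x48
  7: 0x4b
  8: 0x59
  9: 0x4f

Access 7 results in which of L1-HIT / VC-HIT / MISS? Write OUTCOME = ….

0: 0x49 (blk 9, set 1) → MISS  vc=[]
1: 0x4e (blk 9, set 1) → L1-HIT  vc=[]
2: 0x4b (blk 9, set 1) → L1-HIT  vc=[]
3: 0x4d (blk 9, set 1) → L1-HIT  vc=[]
4: 0x4c (blk 9, set 1) → L1-HIT  vc=[]
5: 0x5e (blk 11, set 1) → MISS  vc=[9]
6: 0x48 (blk 9, set 1) → VC-HIT  vc=[11]
7: 0x4b (blk 9, set 1) → L1-HIT  vc=[11]
8: 0x59 (blk 11, set 1) → VC-HIT  vc=[9]
9: 0x4f (blk 9, set 1) → VC-HIT  vc=[11]

OUTCOME = L1-HIT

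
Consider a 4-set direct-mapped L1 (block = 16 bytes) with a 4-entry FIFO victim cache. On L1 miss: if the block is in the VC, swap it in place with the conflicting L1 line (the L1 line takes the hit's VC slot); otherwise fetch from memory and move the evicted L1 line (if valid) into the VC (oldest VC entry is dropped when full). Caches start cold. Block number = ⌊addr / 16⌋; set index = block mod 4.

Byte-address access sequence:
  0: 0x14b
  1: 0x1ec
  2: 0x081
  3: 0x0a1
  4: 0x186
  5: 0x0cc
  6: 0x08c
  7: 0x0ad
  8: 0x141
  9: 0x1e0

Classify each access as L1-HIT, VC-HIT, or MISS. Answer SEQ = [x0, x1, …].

#0 0x14b→b20/s0 MISS; vc=[]
#1 0x1ec→b30/s2 MISS; vc=[]
#2 0x81→b8/s0 MISS; vc=[20]
#3 0xa1→b10/s2 MISS; vc=[20,30]
#4 0x186→b24/s0 MISS; vc=[20,30,8]
#5 0xcc→b12/s0 MISS; vc=[20,30,8,24]
#6 0x8c→b8/s0 VC-HIT; vc=[20,30,12,24]
#7 0xad→b10/s2 L1-HIT; vc=[20,30,12,24]
#8 0x141→b20/s0 VC-HIT; vc=[8,30,12,24]
#9 0x1e0→b30/s2 VC-HIT; vc=[8,10,12,24]

SEQ = [MISS, MISS, MISS, MISS, MISS, MISS, VC-HIT, L1-HIT, VC-HIT, VC-HIT]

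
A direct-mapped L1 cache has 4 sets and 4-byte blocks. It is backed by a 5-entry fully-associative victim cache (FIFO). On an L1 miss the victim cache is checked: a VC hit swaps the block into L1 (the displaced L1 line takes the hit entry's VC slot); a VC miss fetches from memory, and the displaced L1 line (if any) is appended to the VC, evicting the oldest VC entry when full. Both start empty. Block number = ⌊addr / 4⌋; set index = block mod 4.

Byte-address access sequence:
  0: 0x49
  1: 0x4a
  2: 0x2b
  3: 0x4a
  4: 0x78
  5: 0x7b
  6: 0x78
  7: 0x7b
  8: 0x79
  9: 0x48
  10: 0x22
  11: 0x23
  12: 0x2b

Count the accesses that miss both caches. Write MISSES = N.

#0 0x49→b18/s2 MISS; vc=[]
#1 0x4a→b18/s2 L1-HIT; vc=[]
#2 0x2b→b10/s2 MISS; vc=[18]
#3 0x4a→b18/s2 VC-HIT; vc=[10]
#4 0x78→b30/s2 MISS; vc=[10,18]
#5 0x7b→b30/s2 L1-HIT; vc=[10,18]
#6 0x78→b30/s2 L1-HIT; vc=[10,18]
#7 0x7b→b30/s2 L1-HIT; vc=[10,18]
#8 0x79→b30/s2 L1-HIT; vc=[10,18]
#9 0x48→b18/s2 VC-HIT; vc=[10,30]
#10 0x22→b8/s0 MISS; vc=[10,30]
#11 0x23→b8/s0 L1-HIT; vc=[10,30]
#12 0x2b→b10/s2 VC-HIT; vc=[18,30]

MISSES = 4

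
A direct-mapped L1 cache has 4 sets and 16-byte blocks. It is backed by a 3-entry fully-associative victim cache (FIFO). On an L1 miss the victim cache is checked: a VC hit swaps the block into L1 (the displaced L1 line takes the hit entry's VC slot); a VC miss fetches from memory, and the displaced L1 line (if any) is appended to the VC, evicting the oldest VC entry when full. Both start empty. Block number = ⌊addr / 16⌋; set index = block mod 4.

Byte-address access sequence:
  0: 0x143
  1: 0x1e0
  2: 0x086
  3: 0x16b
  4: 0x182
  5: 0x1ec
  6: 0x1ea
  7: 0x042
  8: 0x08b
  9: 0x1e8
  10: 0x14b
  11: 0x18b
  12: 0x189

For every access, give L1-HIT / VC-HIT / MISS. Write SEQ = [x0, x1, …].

#0 0x143→b20/s0 MISS; vc=[]
#1 0x1e0→b30/s2 MISS; vc=[]
#2 0x86→b8/s0 MISS; vc=[20]
#3 0x16b→b22/s2 MISS; vc=[20,30]
#4 0x182→b24/s0 MISS; vc=[20,30,8]
#5 0x1ec→b30/s2 VC-HIT; vc=[20,22,8]
#6 0x1ea→b30/s2 L1-HIT; vc=[20,22,8]
#7 0x42→b4/s0 MISS; vc=[22,8,24]
#8 0x8b→b8/s0 VC-HIT; vc=[22,4,24]
#9 0x1e8→b30/s2 L1-HIT; vc=[22,4,24]
#10 0x14b→b20/s0 MISS; vc=[4,24,8]
#11 0x18b→b24/s0 VC-HIT; vc=[4,20,8]
#12 0x189→b24/s0 L1-HIT; vc=[4,20,8]

SEQ = [MISS, MISS, MISS, MISS, MISS, VC-HIT, L1-HIT, MISS, VC-HIT, L1-HIT, MISS, VC-HIT, L1-HIT]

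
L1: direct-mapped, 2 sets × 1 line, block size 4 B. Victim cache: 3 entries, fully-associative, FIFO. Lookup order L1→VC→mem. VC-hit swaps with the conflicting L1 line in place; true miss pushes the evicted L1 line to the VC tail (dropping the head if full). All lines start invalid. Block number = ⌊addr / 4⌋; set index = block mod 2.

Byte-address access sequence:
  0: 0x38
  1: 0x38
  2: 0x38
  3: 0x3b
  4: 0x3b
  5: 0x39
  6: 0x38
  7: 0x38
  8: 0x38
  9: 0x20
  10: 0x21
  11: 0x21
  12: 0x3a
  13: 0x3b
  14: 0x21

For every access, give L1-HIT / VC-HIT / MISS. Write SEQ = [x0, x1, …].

#0 0x38→b14/s0 MISS; vc=[]
#1 0x38→b14/s0 L1-HIT; vc=[]
#2 0x38→b14/s0 L1-HIT; vc=[]
#3 0x3b→b14/s0 L1-HIT; vc=[]
#4 0x3b→b14/s0 L1-HIT; vc=[]
#5 0x39→b14/s0 L1-HIT; vc=[]
#6 0x38→b14/s0 L1-HIT; vc=[]
#7 0x38→b14/s0 L1-HIT; vc=[]
#8 0x38→b14/s0 L1-HIT; vc=[]
#9 0x20→b8/s0 MISS; vc=[14]
#10 0x21→b8/s0 L1-HIT; vc=[14]
#11 0x21→b8/s0 L1-HIT; vc=[14]
#12 0x3a→b14/s0 VC-HIT; vc=[8]
#13 0x3b→b14/s0 L1-HIT; vc=[8]
#14 0x21→b8/s0 VC-HIT; vc=[14]

SEQ = [MISS, L1-HIT, L1-HIT, L1-HIT, L1-HIT, L1-HIT, L1-HIT, L1-HIT, L1-HIT, MISS, L1-HIT, L1-HIT, VC-HIT, L1-HIT, VC-HIT]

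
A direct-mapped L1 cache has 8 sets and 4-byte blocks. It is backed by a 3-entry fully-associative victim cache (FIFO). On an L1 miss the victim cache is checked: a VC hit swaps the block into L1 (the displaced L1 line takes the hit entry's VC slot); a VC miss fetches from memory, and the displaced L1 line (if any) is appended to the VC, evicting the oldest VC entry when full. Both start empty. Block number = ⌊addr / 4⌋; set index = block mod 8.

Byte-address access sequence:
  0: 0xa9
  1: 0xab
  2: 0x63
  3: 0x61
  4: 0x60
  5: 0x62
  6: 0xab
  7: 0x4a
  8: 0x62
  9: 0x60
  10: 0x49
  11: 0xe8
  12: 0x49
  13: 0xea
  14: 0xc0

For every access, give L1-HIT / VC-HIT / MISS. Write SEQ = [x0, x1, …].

SEQ = [MISS, L1-HIT, MISS, L1-HIT, L1-HIT, L1-HIT, L1-HIT, MISS, L1-HIT, L1-HIT, L1-HIT, MISS, VC-HIT, VC-HIT, MISS]

0: 0xa9 (blk 42, set 2) → MISS  vc=[]
1: 0xab (blk 42, set 2) → L1-HIT  vc=[]
2: 0x63 (blk 24, set 0) → MISS  vc=[]
3: 0x61 (blk 24, set 0) → L1-HIT  vc=[]
4: 0x60 (blk 24, set 0) → L1-HIT  vc=[]
5: 0x62 (blk 24, set 0) → L1-HIT  vc=[]
6: 0xab (blk 42, set 2) → L1-HIT  vc=[]
7: 0x4a (blk 18, set 2) → MISS  vc=[42]
8: 0x62 (blk 24, set 0) → L1-HIT  vc=[42]
9: 0x60 (blk 24, set 0) → L1-HIT  vc=[42]
10: 0x49 (blk 18, set 2) → L1-HIT  vc=[42]
11: 0xe8 (blk 58, set 2) → MISS  vc=[42, 18]
12: 0x49 (blk 18, set 2) → VC-HIT  vc=[42, 58]
13: 0xea (blk 58, set 2) → VC-HIT  vc=[42, 18]
14: 0xc0 (blk 48, set 0) → MISS  vc=[42, 18, 24]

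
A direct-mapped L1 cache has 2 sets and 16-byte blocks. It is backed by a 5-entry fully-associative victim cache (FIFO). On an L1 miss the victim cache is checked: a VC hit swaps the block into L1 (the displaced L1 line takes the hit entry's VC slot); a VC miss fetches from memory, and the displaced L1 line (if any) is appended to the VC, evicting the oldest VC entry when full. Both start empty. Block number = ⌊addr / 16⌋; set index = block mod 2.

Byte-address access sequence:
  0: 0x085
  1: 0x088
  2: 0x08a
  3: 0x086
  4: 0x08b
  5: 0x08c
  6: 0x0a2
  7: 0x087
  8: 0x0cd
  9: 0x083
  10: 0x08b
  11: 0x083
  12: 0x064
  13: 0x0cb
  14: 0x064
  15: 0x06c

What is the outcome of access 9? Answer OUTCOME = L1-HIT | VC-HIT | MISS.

OUTCOME = VC-HIT

  [0] addr=0x85 blk=8 s=0: MISS | VC []
  [1] addr=0x88 blk=8 s=0: L1-HIT | VC []
  [2] addr=0x8a blk=8 s=0: L1-HIT | VC []
  [3] addr=0x86 blk=8 s=0: L1-HIT | VC []
  [4] addr=0x8b blk=8 s=0: L1-HIT | VC []
  [5] addr=0x8c blk=8 s=0: L1-HIT | VC []
  [6] addr=0xa2 blk=10 s=0: MISS | VC [8]
  [7] addr=0x87 blk=8 s=0: VC-HIT | VC [10]
  [8] addr=0xcd blk=12 s=0: MISS | VC [10, 8]
  [9] addr=0x83 blk=8 s=0: VC-HIT | VC [10, 12]
  [10] addr=0x8b blk=8 s=0: L1-HIT | VC [10, 12]
  [11] addr=0x83 blk=8 s=0: L1-HIT | VC [10, 12]
  [12] addr=0x64 blk=6 s=0: MISS | VC [10, 12, 8]
  [13] addr=0xcb blk=12 s=0: VC-HIT | VC [10, 6, 8]
  [14] addr=0x64 blk=6 s=0: VC-HIT | VC [10, 12, 8]
  [15] addr=0x6c blk=6 s=0: L1-HIT | VC [10, 12, 8]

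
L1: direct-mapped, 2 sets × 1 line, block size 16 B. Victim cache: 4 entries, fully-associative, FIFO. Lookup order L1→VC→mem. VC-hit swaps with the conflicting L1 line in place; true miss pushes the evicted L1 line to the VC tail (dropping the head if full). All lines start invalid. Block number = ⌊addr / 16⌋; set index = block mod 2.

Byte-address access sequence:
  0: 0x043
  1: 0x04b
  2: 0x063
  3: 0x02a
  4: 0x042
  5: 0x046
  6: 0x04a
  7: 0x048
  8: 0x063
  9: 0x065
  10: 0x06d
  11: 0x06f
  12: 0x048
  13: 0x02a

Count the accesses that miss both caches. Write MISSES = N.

MISSES = 3

  [0] addr=0x43 blk=4 s=0: MISS | VC []
  [1] addr=0x4b blk=4 s=0: L1-HIT | VC []
  [2] addr=0x63 blk=6 s=0: MISS | VC [4]
  [3] addr=0x2a blk=2 s=0: MISS | VC [4, 6]
  [4] addr=0x42 blk=4 s=0: VC-HIT | VC [2, 6]
  [5] addr=0x46 blk=4 s=0: L1-HIT | VC [2, 6]
  [6] addr=0x4a blk=4 s=0: L1-HIT | VC [2, 6]
  [7] addr=0x48 blk=4 s=0: L1-HIT | VC [2, 6]
  [8] addr=0x63 blk=6 s=0: VC-HIT | VC [2, 4]
  [9] addr=0x65 blk=6 s=0: L1-HIT | VC [2, 4]
  [10] addr=0x6d blk=6 s=0: L1-HIT | VC [2, 4]
  [11] addr=0x6f blk=6 s=0: L1-HIT | VC [2, 4]
  [12] addr=0x48 blk=4 s=0: VC-HIT | VC [2, 6]
  [13] addr=0x2a blk=2 s=0: VC-HIT | VC [4, 6]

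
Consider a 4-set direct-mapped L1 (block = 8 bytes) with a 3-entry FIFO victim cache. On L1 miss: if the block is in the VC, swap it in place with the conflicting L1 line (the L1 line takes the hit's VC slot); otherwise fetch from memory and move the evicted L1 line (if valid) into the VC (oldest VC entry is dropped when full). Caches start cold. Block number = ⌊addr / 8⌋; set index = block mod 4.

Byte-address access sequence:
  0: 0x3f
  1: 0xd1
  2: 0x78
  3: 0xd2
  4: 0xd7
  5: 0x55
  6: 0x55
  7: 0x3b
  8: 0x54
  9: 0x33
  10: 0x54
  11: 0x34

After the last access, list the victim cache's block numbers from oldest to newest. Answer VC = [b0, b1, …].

0: 0x3f (blk 7, set 3) → MISS  vc=[]
1: 0xd1 (blk 26, set 2) → MISS  vc=[]
2: 0x78 (blk 15, set 3) → MISS  vc=[7]
3: 0xd2 (blk 26, set 2) → L1-HIT  vc=[7]
4: 0xd7 (blk 26, set 2) → L1-HIT  vc=[7]
5: 0x55 (blk 10, set 2) → MISS  vc=[7, 26]
6: 0x55 (blk 10, set 2) → L1-HIT  vc=[7, 26]
7: 0x3b (blk 7, set 3) → VC-HIT  vc=[15, 26]
8: 0x54 (blk 10, set 2) → L1-HIT  vc=[15, 26]
9: 0x33 (blk 6, set 2) → MISS  vc=[15, 26, 10]
10: 0x54 (blk 10, set 2) → VC-HIT  vc=[15, 26, 6]
11: 0x34 (blk 6, set 2) → VC-HIT  vc=[15, 26, 10]

VC = [15, 26, 10]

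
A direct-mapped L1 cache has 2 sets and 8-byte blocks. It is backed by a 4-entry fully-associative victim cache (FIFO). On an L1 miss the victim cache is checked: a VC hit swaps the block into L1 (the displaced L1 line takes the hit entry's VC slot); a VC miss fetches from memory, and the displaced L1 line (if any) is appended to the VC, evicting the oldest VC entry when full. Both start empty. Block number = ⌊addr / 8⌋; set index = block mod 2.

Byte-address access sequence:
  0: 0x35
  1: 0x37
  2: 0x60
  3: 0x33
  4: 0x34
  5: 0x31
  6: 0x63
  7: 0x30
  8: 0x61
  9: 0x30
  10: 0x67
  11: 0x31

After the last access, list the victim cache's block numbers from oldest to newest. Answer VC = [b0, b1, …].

VC = [12]

  [0] addr=0x35 blk=6 s=0: MISS | VC []
  [1] addr=0x37 blk=6 s=0: L1-HIT | VC []
  [2] addr=0x60 blk=12 s=0: MISS | VC [6]
  [3] addr=0x33 blk=6 s=0: VC-HIT | VC [12]
  [4] addr=0x34 blk=6 s=0: L1-HIT | VC [12]
  [5] addr=0x31 blk=6 s=0: L1-HIT | VC [12]
  [6] addr=0x63 blk=12 s=0: VC-HIT | VC [6]
  [7] addr=0x30 blk=6 s=0: VC-HIT | VC [12]
  [8] addr=0x61 blk=12 s=0: VC-HIT | VC [6]
  [9] addr=0x30 blk=6 s=0: VC-HIT | VC [12]
  [10] addr=0x67 blk=12 s=0: VC-HIT | VC [6]
  [11] addr=0x31 blk=6 s=0: VC-HIT | VC [12]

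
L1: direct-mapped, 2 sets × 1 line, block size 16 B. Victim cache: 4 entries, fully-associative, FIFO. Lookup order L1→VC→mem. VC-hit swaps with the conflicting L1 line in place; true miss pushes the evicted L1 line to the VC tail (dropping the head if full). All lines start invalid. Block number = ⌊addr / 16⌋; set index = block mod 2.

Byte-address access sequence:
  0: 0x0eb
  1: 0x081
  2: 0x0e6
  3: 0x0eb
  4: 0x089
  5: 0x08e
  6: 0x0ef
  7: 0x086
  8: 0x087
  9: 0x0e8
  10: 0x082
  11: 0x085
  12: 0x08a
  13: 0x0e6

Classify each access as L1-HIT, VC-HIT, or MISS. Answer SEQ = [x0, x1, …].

0: 0xeb (blk 14, set 0) → MISS  vc=[]
1: 0x81 (blk 8, set 0) → MISS  vc=[14]
2: 0xe6 (blk 14, set 0) → VC-HIT  vc=[8]
3: 0xeb (blk 14, set 0) → L1-HIT  vc=[8]
4: 0x89 (blk 8, set 0) → VC-HIT  vc=[14]
5: 0x8e (blk 8, set 0) → L1-HIT  vc=[14]
6: 0xef (blk 14, set 0) → VC-HIT  vc=[8]
7: 0x86 (blk 8, set 0) → VC-HIT  vc=[14]
8: 0x87 (blk 8, set 0) → L1-HIT  vc=[14]
9: 0xe8 (blk 14, set 0) → VC-HIT  vc=[8]
10: 0x82 (blk 8, set 0) → VC-HIT  vc=[14]
11: 0x85 (blk 8, set 0) → L1-HIT  vc=[14]
12: 0x8a (blk 8, set 0) → L1-HIT  vc=[14]
13: 0xe6 (blk 14, set 0) → VC-HIT  vc=[8]

SEQ = [MISS, MISS, VC-HIT, L1-HIT, VC-HIT, L1-HIT, VC-HIT, VC-HIT, L1-HIT, VC-HIT, VC-HIT, L1-HIT, L1-HIT, VC-HIT]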